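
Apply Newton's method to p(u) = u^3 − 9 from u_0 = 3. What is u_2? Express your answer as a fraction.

p'(u) = 3u^2.
p(3) = 18, p'(3) = 27, so u_1 = 3 − 18/27 = 7/3.
p(7/3) = 100/27, p'(7/3) = 49/3, so u_2 = (7/3) − (100/27)/(49/3) = 929/441.

929/441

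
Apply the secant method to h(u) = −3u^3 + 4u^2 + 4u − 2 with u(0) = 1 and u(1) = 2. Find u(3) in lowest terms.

247/136

h(1) = 3, h(2) = −2. u(2) = 2 − (−2)·(2 − 1)/((−2) − 3) = 8/5.
h(2) = −2, h(8/5) = 294/125. u(3) = (8/5) − (294/125)·((8/5) − 2)/((294/125) − (−2)) = 247/136.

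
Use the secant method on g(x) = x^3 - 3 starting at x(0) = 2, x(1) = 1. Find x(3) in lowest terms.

g(2) = 5, g(1) = -2. x(2) = 1 - (-2)·(1 - 2)/((-2) - 5) = 9/7.
g(1) = -2, g(9/7) = -300/343. x(3) = (9/7) - (-300/343)·((9/7) - 1)/((-300/343) - (-2)) = 291/193.

291/193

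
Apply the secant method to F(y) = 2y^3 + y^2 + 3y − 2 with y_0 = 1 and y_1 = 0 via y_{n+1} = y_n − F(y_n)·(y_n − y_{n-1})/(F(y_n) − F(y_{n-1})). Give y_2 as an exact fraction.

1/3

F(1) = 4, F(0) = −2. y_2 = 0 − (−2)·(0 − 1)/((−2) − 4) = 1/3.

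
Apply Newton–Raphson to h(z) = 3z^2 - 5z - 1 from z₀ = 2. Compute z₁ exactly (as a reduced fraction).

h'(z) = 6z - 5.
h(2) = 1, h'(2) = 7, so z₁ = 2 - 1/7 = 13/7.

13/7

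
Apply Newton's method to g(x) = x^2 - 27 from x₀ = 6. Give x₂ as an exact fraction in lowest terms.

g'(x) = 2x.
g(6) = 9, g'(6) = 12, so x₁ = 6 - 9/12 = 21/4.
g(21/4) = 9/16, g'(21/4) = 21/2, so x₂ = (21/4) - (9/16)/(21/2) = 291/56.

291/56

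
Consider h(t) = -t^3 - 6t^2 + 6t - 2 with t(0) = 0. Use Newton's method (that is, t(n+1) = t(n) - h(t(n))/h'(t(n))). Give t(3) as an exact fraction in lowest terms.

104239/217755

h'(t) = -3t^2 - 12t + 6.
h(0) = -2, h'(0) = 6, so t(1) = 0 - (-2)/6 = 1/3.
h(1/3) = -19/27, h'(1/3) = 5/3, so t(2) = (1/3) - (-19/27)/(5/3) = 34/45.
h(34/45) = -120574/91125, h'(34/45) = -3226/675, so t(3) = (34/45) - (-120574/91125)/(-3226/675) = 104239/217755.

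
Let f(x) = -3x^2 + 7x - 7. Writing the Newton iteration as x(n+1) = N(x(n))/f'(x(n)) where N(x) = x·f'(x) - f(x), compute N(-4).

f'(x) = -6x + 7.
N(x) = x·f'(x) - f(x) = x·(-6x + 7) - (-3x^2 + 7x - 7) = -3x^2 + 7.
N(-4) = -41.

-41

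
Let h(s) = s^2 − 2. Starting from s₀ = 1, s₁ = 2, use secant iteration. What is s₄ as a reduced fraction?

58/41

h(1) = −1, h(2) = 2. s₂ = 2 − 2·(2 − 1)/(2 − (−1)) = 4/3.
h(2) = 2, h(4/3) = −2/9. s₃ = (4/3) − (−2/9)·((4/3) − 2)/((−2/9) − 2) = 7/5.
h(4/3) = −2/9, h(7/5) = −1/25. s₄ = (7/5) − (−1/25)·((7/5) − (4/3))/((−1/25) − (−2/9)) = 58/41.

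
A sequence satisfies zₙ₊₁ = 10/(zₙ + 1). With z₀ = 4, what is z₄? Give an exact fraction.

z₁ = 10/(4 + 1) = 2.
z₂ = 10/(2 + 1) = 10/3.
z₃ = 10/(10/3 + 1) = 30/13.
z₄ = 10/(30/13 + 1) = 130/43.

130/43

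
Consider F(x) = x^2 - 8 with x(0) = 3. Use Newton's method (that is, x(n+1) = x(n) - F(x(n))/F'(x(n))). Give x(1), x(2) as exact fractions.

F'(x) = 2x.
F(3) = 1, F'(3) = 6, so x(1) = 3 - 1/6 = 17/6.
F(17/6) = 1/36, F'(17/6) = 17/3, so x(2) = (17/6) - (1/36)/(17/3) = 577/204.

x(1) = 17/6, x(2) = 577/204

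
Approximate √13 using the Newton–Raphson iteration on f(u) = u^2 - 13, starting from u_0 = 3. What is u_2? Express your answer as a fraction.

f'(u) = 2u.
f(3) = -4, f'(3) = 6, so u_1 = 3 - (-4)/6 = 11/3.
f(11/3) = 4/9, f'(11/3) = 22/3, so u_2 = (11/3) - (4/9)/(22/3) = 119/33.

119/33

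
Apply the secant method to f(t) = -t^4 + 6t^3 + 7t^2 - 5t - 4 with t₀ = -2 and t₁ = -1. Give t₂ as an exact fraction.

f(-2) = -30, f(-1) = 1. t₂ = (-1) - 1·((-1) - (-2))/(1 - (-30)) = -32/31.

-32/31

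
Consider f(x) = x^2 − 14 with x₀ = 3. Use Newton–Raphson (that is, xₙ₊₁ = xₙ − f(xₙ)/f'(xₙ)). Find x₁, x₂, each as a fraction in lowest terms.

f'(x) = 2x.
f(3) = −5, f'(3) = 6, so x₁ = 3 − (−5)/6 = 23/6.
f(23/6) = 25/36, f'(23/6) = 23/3, so x₂ = (23/6) − (25/36)/(23/3) = 1033/276.

x₁ = 23/6, x₂ = 1033/276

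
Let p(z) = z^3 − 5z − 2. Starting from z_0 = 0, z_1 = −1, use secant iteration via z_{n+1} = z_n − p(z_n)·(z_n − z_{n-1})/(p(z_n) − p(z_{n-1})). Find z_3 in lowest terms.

−5/13

p(0) = −2, p(−1) = 2. z_2 = (−1) − 2·((−1) − 0)/(2 − (−2)) = −1/2.
p(−1) = 2, p(−1/2) = 3/8. z_3 = (−1/2) − (3/8)·((−1/2) − (−1))/((3/8) − 2) = −5/13.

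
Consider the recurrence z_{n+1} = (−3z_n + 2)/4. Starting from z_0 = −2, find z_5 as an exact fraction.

53/64

z_1 = (−3·(−2) + 2)/4 = 2.
z_2 = (−3·2 + 2)/4 = −1.
z_3 = (−3·(−1) + 2)/4 = 5/4.
z_4 = (−3·(5/4) + 2)/4 = −7/16.
z_5 = (−3·(−7/16) + 2)/4 = 53/64.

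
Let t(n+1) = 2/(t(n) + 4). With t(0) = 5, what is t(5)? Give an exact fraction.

378/841

t(1) = 2/(5 + 4) = 2/9.
t(2) = 2/(2/9 + 4) = 9/19.
t(3) = 2/(9/19 + 4) = 38/85.
t(4) = 2/(38/85 + 4) = 85/189.
t(5) = 2/(85/189 + 4) = 378/841.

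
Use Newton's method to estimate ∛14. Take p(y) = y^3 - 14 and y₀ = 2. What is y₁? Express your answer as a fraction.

5/2

p'(y) = 3y^2.
p(2) = -6, p'(2) = 12, so y₁ = 2 - (-6)/12 = 5/2.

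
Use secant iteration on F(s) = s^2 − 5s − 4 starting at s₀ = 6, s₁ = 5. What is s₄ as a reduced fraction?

1853/325

F(6) = 2, F(5) = −4. s₂ = 5 − (−4)·(5 − 6)/((−4) − 2) = 17/3.
F(5) = −4, F(17/3) = −2/9. s₃ = (17/3) − (−2/9)·((17/3) − 5)/((−2/9) − (−4)) = 97/17.
F(17/3) = −2/9, F(97/17) = 8/289. s₄ = (97/17) − (8/289)·((97/17) − (17/3))/((8/289) − (−2/9)) = 1853/325.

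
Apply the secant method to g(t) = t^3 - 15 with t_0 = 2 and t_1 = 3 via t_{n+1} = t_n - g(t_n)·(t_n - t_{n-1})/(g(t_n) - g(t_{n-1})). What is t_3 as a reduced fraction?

6395/2613

g(2) = -7, g(3) = 12. t_2 = 3 - 12·(3 - 2)/(12 - (-7)) = 45/19.
g(3) = 12, g(45/19) = -11760/6859. t_3 = (45/19) - (-11760/6859)·((45/19) - 3)/((-11760/6859) - 12) = 6395/2613.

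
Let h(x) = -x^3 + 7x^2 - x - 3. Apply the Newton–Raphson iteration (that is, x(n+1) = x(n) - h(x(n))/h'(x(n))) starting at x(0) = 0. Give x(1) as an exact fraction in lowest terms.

h'(x) = -3x^2 + 14x - 1.
h(0) = -3, h'(0) = -1, so x(1) = 0 - (-3)/(-1) = -3.

-3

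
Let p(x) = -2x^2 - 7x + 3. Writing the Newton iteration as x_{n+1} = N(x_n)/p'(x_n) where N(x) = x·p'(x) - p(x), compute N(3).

p'(x) = -4x - 7.
N(x) = x·p'(x) - p(x) = x·(-4x - 7) - (-2x^2 - 7x + 3) = -2x^2 - 3.
N(3) = -21.

-21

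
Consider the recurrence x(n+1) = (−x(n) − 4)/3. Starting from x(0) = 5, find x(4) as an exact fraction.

−25/27

x(1) = (−5 − 4)/3 = −3.
x(2) = (−(−3) − 4)/3 = −1/3.
x(3) = (−(−1/3) − 4)/3 = −11/9.
x(4) = (−(−11/9) − 4)/3 = −25/27.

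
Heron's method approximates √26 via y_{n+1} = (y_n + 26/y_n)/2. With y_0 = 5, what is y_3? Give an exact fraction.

y_1 = (5 + 26/5)/2 = 51/10.
y_2 = (51/10 + 26/(51/10))/2 = 5201/1020.
y_3 = (5201/1020 + 26/(5201/1020))/2 = 54100801/10610040.

54100801/10610040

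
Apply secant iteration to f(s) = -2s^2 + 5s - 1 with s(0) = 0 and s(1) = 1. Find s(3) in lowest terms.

f(0) = -1, f(1) = 2. s(2) = 1 - 2·(1 - 0)/(2 - (-1)) = 1/3.
f(1) = 2, f(1/3) = 4/9. s(3) = (1/3) - (4/9)·((1/3) - 1)/((4/9) - 2) = 1/7.

1/7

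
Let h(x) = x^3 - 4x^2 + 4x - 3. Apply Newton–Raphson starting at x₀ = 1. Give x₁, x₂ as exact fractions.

h'(x) = 3x^2 - 8x + 4.
h(1) = -2, h'(1) = -1, so x₁ = 1 - (-2)/(-1) = -1.
h(-1) = -12, h'(-1) = 15, so x₂ = (-1) - (-12)/15 = -1/5.

x₁ = -1, x₂ = -1/5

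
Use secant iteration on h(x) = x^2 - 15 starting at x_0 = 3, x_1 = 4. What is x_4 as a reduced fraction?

1921/496

h(3) = -6, h(4) = 1. x_2 = 4 - 1·(4 - 3)/(1 - (-6)) = 27/7.
h(4) = 1, h(27/7) = -6/49. x_3 = (27/7) - (-6/49)·((27/7) - 4)/((-6/49) - 1) = 213/55.
h(27/7) = -6/49, h(213/55) = -6/3025. x_4 = (213/55) - (-6/3025)·((213/55) - (27/7))/((-6/3025) - (-6/49)) = 1921/496.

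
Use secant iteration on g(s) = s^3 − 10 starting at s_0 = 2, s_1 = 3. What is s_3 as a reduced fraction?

g(2) = −2, g(3) = 17. s_2 = 3 − 17·(3 − 2)/(17 − (−2)) = 40/19.
g(3) = 17, g(40/19) = −4590/6859. s_3 = (40/19) − (−4590/6859)·((40/19) − 3)/((−4590/6859) − 17) = 15250/7129.

15250/7129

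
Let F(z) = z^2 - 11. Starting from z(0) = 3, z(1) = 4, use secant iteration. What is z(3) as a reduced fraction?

F(3) = -2, F(4) = 5. z(2) = 4 - 5·(4 - 3)/(5 - (-2)) = 23/7.
F(4) = 5, F(23/7) = -10/49. z(3) = (23/7) - (-10/49)·((23/7) - 4)/((-10/49) - 5) = 169/51.

169/51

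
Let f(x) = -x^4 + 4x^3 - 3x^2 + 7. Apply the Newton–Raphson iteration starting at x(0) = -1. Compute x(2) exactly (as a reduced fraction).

f'(x) = -4x^3 + 12x^2 - 6x.
f(-1) = -1, f'(-1) = 22, so x(1) = (-1) - (-1)/22 = -21/22.
f(-21/22) = -9989/234256, f'(-21/22) = 53613/2662, so x(2) = (-21/22) - (-9989/234256)/(53613/2662) = -641929/673992.

-641929/673992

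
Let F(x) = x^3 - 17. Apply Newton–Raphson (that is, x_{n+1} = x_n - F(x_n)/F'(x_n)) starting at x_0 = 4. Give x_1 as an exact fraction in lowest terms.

145/48

F'(x) = 3x^2.
F(4) = 47, F'(4) = 48, so x_1 = 4 - 47/48 = 145/48.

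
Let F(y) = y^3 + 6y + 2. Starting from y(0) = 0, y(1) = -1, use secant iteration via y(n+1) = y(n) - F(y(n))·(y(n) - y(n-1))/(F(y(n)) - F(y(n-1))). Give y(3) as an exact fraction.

F(0) = 2, F(-1) = -5. y(2) = (-1) - (-5)·((-1) - 0)/((-5) - 2) = -2/7.
F(-1) = -5, F(-2/7) = 90/343. y(3) = (-2/7) - (90/343)·((-2/7) - (-1))/((90/343) - (-5)) = -116/361.

-116/361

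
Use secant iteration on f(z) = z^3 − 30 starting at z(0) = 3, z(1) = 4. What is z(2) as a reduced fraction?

114/37

f(3) = −3, f(4) = 34. z(2) = 4 − 34·(4 − 3)/(34 − (−3)) = 114/37.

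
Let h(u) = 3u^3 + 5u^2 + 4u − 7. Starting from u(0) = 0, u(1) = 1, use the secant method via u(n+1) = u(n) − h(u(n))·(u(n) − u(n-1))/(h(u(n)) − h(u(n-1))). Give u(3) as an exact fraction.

203/283

h(0) = −7, h(1) = 5. u(2) = 1 − 5·(1 − 0)/(5 − (−7)) = 7/12.
h(1) = 5, h(7/12) = −455/192. u(3) = (7/12) − (−455/192)·((7/12) − 1)/((−455/192) − 5) = 203/283.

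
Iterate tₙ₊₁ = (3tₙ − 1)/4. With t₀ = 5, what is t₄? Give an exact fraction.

t₁ = (3·5 − 1)/4 = 7/2.
t₂ = (3·(7/2) − 1)/4 = 19/8.
t₃ = (3·(19/8) − 1)/4 = 49/32.
t₄ = (3·(49/32) − 1)/4 = 115/128.

115/128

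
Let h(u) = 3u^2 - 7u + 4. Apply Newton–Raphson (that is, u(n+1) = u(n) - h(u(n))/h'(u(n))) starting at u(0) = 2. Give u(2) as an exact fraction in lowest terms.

h'(u) = 6u - 7.
h(2) = 2, h'(2) = 5, so u(1) = 2 - 2/5 = 8/5.
h(8/5) = 12/25, h'(8/5) = 13/5, so u(2) = (8/5) - (12/25)/(13/5) = 92/65.

92/65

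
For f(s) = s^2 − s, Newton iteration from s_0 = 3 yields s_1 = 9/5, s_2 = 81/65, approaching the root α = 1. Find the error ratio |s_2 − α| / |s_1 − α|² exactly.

5/13

s_1 − α = 9/5 − 1 = 4/5, so |s_1 − α| = 4/5.
s_2 − α = 81/65 − 1 = 16/65, so |s_2 − α| = 16/65.
|s_1 − α|² = 16/25.
Ratio = (16/65) / (16/25) = 5/13.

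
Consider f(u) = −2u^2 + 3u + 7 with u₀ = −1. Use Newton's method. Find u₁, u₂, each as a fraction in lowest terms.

f'(u) = −4u + 3.
f(−1) = 2, f'(−1) = 7, so u₁ = (−1) − 2/7 = −9/7.
f(−9/7) = −8/49, f'(−9/7) = 57/7, so u₂ = (−9/7) − (−8/49)/(57/7) = −505/399.

u₁ = −9/7, u₂ = −505/399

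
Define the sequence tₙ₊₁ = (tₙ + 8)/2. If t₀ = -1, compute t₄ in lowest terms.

119/16

t₁ = ((-1) + 8)/2 = 7/2.
t₂ = ((7/2) + 8)/2 = 23/4.
t₃ = ((23/4) + 8)/2 = 55/8.
t₄ = ((55/8) + 8)/2 = 119/16.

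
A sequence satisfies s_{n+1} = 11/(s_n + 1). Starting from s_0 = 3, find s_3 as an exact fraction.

s_1 = 11/(3 + 1) = 11/4.
s_2 = 11/(11/4 + 1) = 44/15.
s_3 = 11/(44/15 + 1) = 165/59.

165/59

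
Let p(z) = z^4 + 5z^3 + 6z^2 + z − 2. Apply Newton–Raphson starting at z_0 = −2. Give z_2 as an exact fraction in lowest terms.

−262/805

p'(z) = 4z^3 + 15z^2 + 12z + 1.
p(−2) = −4, p'(−2) = 5, so z_1 = (−2) − (−4)/5 = −6/5.
p(−6/5) = −704/625, p'(−6/5) = 161/125, so z_2 = (−6/5) − (−704/625)/(161/125) = −262/805.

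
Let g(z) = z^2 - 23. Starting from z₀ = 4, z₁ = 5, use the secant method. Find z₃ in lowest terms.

211/44

g(4) = -7, g(5) = 2. z₂ = 5 - 2·(5 - 4)/(2 - (-7)) = 43/9.
g(5) = 2, g(43/9) = -14/81. z₃ = (43/9) - (-14/81)·((43/9) - 5)/((-14/81) - 2) = 211/44.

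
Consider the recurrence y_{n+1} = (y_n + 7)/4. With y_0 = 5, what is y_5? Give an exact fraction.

299/128

y_1 = (5 + 7)/4 = 3.
y_2 = (3 + 7)/4 = 5/2.
y_3 = ((5/2) + 7)/4 = 19/8.
y_4 = ((19/8) + 7)/4 = 75/32.
y_5 = ((75/32) + 7)/4 = 299/128.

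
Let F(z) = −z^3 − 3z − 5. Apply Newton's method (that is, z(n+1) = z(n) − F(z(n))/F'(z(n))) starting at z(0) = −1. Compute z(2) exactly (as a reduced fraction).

−883/765

F'(z) = −3z^2 − 3.
F(−1) = −1, F'(−1) = −6, so z(1) = (−1) − (−1)/(−6) = −7/6.
F(−7/6) = 19/216, F'(−7/6) = −85/12, so z(2) = (−7/6) − (19/216)/(−85/12) = −883/765.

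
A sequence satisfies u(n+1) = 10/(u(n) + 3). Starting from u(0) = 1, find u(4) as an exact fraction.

530/269

u(1) = 10/(1 + 3) = 5/2.
u(2) = 10/(5/2 + 3) = 20/11.
u(3) = 10/(20/11 + 3) = 110/53.
u(4) = 10/(110/53 + 3) = 530/269.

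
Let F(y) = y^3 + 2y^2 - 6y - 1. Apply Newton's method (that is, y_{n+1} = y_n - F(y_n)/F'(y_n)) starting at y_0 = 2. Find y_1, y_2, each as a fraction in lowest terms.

F'(y) = 3y^2 + 4y - 6.
F(2) = 3, F'(2) = 14, so y_1 = 2 - 3/14 = 25/14.
F(25/14) = 981/2744, F'(25/14) = 2099/196, so y_2 = (25/14) - (981/2744)/(2099/196) = 25747/14693.

y_1 = 25/14, y_2 = 25747/14693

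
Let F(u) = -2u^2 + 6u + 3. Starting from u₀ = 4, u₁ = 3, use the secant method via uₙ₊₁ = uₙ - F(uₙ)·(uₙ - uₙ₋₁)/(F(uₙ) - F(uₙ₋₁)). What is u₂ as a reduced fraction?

27/8

F(4) = -5, F(3) = 3. u₂ = 3 - 3·(3 - 4)/(3 - (-5)) = 27/8.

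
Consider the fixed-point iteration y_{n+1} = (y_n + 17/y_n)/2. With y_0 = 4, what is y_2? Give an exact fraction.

y_1 = (4 + 17/4)/2 = 33/8.
y_2 = (33/8 + 17/(33/8))/2 = 2177/528.

2177/528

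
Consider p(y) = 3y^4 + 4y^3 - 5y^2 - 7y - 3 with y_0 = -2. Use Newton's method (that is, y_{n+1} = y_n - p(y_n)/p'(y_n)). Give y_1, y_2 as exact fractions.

p'(y) = 12y^3 + 12y^2 - 10y - 7.
p(-2) = 7, p'(-2) = -35, so y_1 = (-2) - 7/(-35) = -9/5.
p(-9/5) = 978/625, p'(-9/5) = -2513/125, so y_2 = (-9/5) - (978/625)/(-2513/125) = -21639/12565.

y_1 = -9/5, y_2 = -21639/12565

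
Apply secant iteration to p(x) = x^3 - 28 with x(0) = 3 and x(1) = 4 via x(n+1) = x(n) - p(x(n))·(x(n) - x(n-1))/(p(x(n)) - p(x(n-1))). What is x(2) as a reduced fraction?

112/37

p(3) = -1, p(4) = 36. x(2) = 4 - 36·(4 - 3)/(36 - (-1)) = 112/37.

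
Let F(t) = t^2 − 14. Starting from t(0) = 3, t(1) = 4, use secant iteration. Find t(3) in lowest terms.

F(3) = −5, F(4) = 2. t(2) = 4 − 2·(4 − 3)/(2 − (−5)) = 26/7.
F(4) = 2, F(26/7) = −10/49. t(3) = (26/7) − (−10/49)·((26/7) − 4)/((−10/49) − 2) = 101/27.

101/27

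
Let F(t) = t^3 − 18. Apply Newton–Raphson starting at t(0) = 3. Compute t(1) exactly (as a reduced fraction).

8/3

F'(t) = 3t^2.
F(3) = 9, F'(3) = 27, so t(1) = 3 − 9/27 = 8/3.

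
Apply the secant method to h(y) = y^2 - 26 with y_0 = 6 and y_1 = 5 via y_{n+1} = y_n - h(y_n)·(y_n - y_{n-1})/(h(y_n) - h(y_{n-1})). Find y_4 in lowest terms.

31721/6221

h(6) = 10, h(5) = -1. y_2 = 5 - (-1)·(5 - 6)/((-1) - 10) = 56/11.
h(5) = -1, h(56/11) = -10/121. y_3 = (56/11) - (-10/121)·((56/11) - 5)/((-10/121) - (-1)) = 566/111.
h(56/11) = -10/121, h(566/111) = 10/12321. y_4 = (566/111) - (10/12321)·((566/111) - (56/11))/((10/12321) - (-10/121)) = 31721/6221.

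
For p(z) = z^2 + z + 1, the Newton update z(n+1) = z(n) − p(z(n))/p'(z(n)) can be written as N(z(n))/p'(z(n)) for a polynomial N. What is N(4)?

15

p'(z) = 2z + 1.
N(z) = z·p'(z) − p(z) = z·(2z + 1) − (z^2 + z + 1) = z^2 − 1.
N(4) = 15.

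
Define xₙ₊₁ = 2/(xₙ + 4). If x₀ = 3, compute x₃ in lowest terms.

30/67

x₁ = 2/(3 + 4) = 2/7.
x₂ = 2/(2/7 + 4) = 7/15.
x₃ = 2/(7/15 + 4) = 30/67.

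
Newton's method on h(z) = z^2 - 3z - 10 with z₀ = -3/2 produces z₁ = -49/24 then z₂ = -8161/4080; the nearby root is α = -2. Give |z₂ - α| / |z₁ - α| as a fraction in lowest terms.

1/170

z₁ - α = -49/24 - (-2) = -49/24 + 2 = -1/24, so |z₁ - α| = 1/24.
z₂ - α = -8161/4080 - (-2) = -8161/4080 + 2 = -1/4080, so |z₂ - α| = 1/4080.
Ratio = (1/4080) / (1/24) = 1/170.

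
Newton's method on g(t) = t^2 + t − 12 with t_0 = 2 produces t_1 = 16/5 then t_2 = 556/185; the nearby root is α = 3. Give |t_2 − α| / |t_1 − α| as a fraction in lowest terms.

1/37

t_1 − α = 16/5 − 3 = 1/5, so |t_1 − α| = 1/5.
t_2 − α = 556/185 − 3 = 1/185, so |t_2 − α| = 1/185.
Ratio = (1/185) / (1/5) = 1/37.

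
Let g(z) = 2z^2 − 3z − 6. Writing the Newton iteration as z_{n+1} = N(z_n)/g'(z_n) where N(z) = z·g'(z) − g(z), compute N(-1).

g'(z) = 4z − 3.
N(z) = z·g'(z) − g(z) = z·(4z − 3) − (2z^2 − 3z − 6) = 2z^2 + 6.
N(-1) = 8.

8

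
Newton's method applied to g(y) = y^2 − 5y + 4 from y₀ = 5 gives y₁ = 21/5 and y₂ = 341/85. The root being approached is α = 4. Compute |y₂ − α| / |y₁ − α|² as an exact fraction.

y₁ − α = 21/5 − 4 = 1/5, so |y₁ − α| = 1/5.
y₂ − α = 341/85 − 4 = 1/85, so |y₂ − α| = 1/85.
|y₁ − α|² = 1/25.
Ratio = (1/85) / (1/25) = 5/17.

5/17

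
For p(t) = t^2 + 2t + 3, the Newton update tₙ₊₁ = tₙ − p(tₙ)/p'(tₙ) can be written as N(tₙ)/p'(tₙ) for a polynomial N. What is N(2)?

p'(t) = 2t + 2.
N(t) = t·p'(t) − p(t) = t·(2t + 2) − (t^2 + 2t + 3) = t^2 − 3.
N(2) = 1.

1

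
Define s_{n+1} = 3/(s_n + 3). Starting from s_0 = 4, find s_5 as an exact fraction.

s_1 = 3/(4 + 3) = 3/7.
s_2 = 3/(3/7 + 3) = 7/8.
s_3 = 3/(7/8 + 3) = 24/31.
s_4 = 3/(24/31 + 3) = 31/39.
s_5 = 3/(31/39 + 3) = 117/148.

117/148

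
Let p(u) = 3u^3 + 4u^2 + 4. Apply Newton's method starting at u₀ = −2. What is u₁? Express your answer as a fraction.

p'(u) = 9u^2 + 8u.
p(−2) = −4, p'(−2) = 20, so u₁ = (−2) − (−4)/20 = −9/5.

−9/5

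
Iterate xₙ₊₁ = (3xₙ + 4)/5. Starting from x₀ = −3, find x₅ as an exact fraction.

x₁ = (3·(−3) + 4)/5 = −1.
x₂ = (3·(−1) + 4)/5 = 1/5.
x₃ = (3·(1/5) + 4)/5 = 23/25.
x₄ = (3·(23/25) + 4)/5 = 169/125.
x₅ = (3·(169/125) + 4)/5 = 1007/625.

1007/625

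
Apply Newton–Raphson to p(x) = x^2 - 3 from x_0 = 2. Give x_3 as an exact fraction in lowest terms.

p'(x) = 2x.
p(2) = 1, p'(2) = 4, so x_1 = 2 - 1/4 = 7/4.
p(7/4) = 1/16, p'(7/4) = 7/2, so x_2 = (7/4) - (1/16)/(7/2) = 97/56.
p(97/56) = 1/3136, p'(97/56) = 97/28, so x_3 = (97/56) - (1/3136)/(97/28) = 18817/10864.

18817/10864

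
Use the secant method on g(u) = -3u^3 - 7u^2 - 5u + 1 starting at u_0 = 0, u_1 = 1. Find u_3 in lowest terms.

3/28

g(0) = 1, g(1) = -14. u_2 = 1 - (-14)·(1 - 0)/((-14) - 1) = 1/15.
g(1) = -14, g(1/15) = 238/375. u_3 = (1/15) - (238/375)·((1/15) - 1)/((238/375) - (-14)) = 3/28.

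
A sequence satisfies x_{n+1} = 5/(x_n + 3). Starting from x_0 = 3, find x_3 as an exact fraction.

x_1 = 5/(3 + 3) = 5/6.
x_2 = 5/(5/6 + 3) = 30/23.
x_3 = 5/(30/23 + 3) = 115/99.

115/99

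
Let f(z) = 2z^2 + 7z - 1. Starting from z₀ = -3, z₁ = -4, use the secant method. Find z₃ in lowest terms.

-69/19

f(-3) = -4, f(-4) = 3. z₂ = (-4) - 3·((-4) - (-3))/(3 - (-4)) = -25/7.
f(-4) = 3, f(-25/7) = -24/49. z₃ = (-25/7) - (-24/49)·((-25/7) - (-4))/((-24/49) - 3) = -69/19.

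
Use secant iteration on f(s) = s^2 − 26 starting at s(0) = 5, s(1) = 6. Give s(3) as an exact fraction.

f(5) = −1, f(6) = 10. s(2) = 6 − 10·(6 − 5)/(10 − (−1)) = 56/11.
f(6) = 10, f(56/11) = −10/121. s(3) = (56/11) − (−10/121)·((56/11) − 6)/((−10/121) − 10) = 311/61.

311/61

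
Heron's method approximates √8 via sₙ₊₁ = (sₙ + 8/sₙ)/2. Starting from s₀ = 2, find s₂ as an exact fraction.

17/6

s₁ = (2 + 8/2)/2 = 3.
s₂ = (3 + 8/3)/2 = 17/6.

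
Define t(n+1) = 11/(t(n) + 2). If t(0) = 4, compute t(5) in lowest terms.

5247/2186

t(1) = 11/(4 + 2) = 11/6.
t(2) = 11/(11/6 + 2) = 66/23.
t(3) = 11/(66/23 + 2) = 253/112.
t(4) = 11/(253/112 + 2) = 1232/477.
t(5) = 11/(1232/477 + 2) = 5247/2186.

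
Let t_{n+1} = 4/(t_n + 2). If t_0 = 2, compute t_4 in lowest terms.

5/4

t_1 = 4/(2 + 2) = 1.
t_2 = 4/(1 + 2) = 4/3.
t_3 = 4/(4/3 + 2) = 6/5.
t_4 = 4/(6/5 + 2) = 5/4.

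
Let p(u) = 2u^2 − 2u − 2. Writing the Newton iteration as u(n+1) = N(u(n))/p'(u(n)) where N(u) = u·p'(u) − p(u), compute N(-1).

p'(u) = 4u − 2.
N(u) = u·p'(u) − p(u) = u·(4u − 2) − (2u^2 − 2u − 2) = 2u^2 + 2.
N(-1) = 4.

4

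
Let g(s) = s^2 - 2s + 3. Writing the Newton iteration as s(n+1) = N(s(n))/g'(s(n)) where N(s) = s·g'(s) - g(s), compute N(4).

g'(s) = 2s - 2.
N(s) = s·g'(s) - g(s) = s·(2s - 2) - (s^2 - 2s + 3) = s^2 - 3.
N(4) = 13.

13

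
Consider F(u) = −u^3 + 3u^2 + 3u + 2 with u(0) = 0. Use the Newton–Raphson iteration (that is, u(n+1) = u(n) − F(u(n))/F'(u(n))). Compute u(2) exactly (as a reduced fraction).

F'(u) = −3u^2 + 6u + 3.
F(0) = 2, F'(0) = 3, so u(1) = 0 − 2/3 = −2/3.
F(−2/3) = 44/27, F'(−2/3) = −7/3, so u(2) = (−2/3) − (44/27)/(−7/3) = 2/63.

2/63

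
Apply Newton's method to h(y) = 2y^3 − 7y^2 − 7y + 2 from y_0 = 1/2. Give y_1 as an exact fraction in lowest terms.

h'(y) = 6y^2 − 14y − 7.
h(1/2) = −3, h'(1/2) = −25/2, so y_1 = (1/2) − (−3)/(−25/2) = 13/50.

13/50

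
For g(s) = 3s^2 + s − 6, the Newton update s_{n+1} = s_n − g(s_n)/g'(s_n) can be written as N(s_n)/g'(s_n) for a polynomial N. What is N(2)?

18

g'(s) = 6s + 1.
N(s) = s·g'(s) − g(s) = s·(6s + 1) − (3s^2 + s − 6) = 3s^2 + 6.
N(2) = 18.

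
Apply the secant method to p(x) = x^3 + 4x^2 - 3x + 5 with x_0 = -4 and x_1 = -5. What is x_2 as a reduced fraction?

-105/22

p(-4) = 17, p(-5) = -5. x_2 = (-5) - (-5)·((-5) - (-4))/((-5) - 17) = -105/22.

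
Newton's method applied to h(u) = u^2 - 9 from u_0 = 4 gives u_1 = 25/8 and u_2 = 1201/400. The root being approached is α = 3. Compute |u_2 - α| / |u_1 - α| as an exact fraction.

1/50

u_1 - α = 25/8 - 3 = 1/8, so |u_1 - α| = 1/8.
u_2 - α = 1201/400 - 3 = 1/400, so |u_2 - α| = 1/400.
Ratio = (1/400) / (1/8) = 1/50.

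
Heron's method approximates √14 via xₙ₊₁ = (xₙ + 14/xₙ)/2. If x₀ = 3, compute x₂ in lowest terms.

1033/276

x₁ = (3 + 14/3)/2 = 23/6.
x₂ = (23/6 + 14/(23/6))/2 = 1033/276.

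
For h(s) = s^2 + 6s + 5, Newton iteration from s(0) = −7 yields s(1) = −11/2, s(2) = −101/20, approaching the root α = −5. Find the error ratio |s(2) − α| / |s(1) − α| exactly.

s(1) − α = −11/2 − (−5) = −11/2 + 5 = −1/2, so |s(1) − α| = 1/2.
s(2) − α = −101/20 − (−5) = −101/20 + 5 = −1/20, so |s(2) − α| = 1/20.
Ratio = (1/20) / (1/2) = 1/10.

1/10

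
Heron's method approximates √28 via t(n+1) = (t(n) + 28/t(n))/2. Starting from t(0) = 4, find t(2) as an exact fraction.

t(1) = (4 + 28/4)/2 = 11/2.
t(2) = (11/2 + 28/(11/2))/2 = 233/44.

233/44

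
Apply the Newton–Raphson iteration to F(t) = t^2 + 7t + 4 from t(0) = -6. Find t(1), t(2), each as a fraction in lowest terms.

F'(t) = 2t + 7.
F(-6) = -2, F'(-6) = -5, so t(1) = (-6) - (-2)/(-5) = -32/5.
F(-32/5) = 4/25, F'(-32/5) = -29/5, so t(2) = (-32/5) - (4/25)/(-29/5) = -924/145.

t(1) = -32/5, t(2) = -924/145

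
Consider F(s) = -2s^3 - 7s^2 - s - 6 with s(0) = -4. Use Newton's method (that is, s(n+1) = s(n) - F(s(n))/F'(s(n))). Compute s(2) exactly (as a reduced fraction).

F'(s) = -6s^2 - 14s - 1.
F(-4) = 14, F'(-4) = -41, so s(1) = (-4) - 14/(-41) = -150/41.
F(-150/41) = 131124/68921, F'(-150/41) = -50581/1681, so s(2) = (-150/41) - (131124/68921)/(-50581/1681) = -7456026/2073821.

-7456026/2073821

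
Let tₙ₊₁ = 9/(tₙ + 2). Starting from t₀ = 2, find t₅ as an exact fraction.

2637/1216

t₁ = 9/(2 + 2) = 9/4.
t₂ = 9/(9/4 + 2) = 36/17.
t₃ = 9/(36/17 + 2) = 153/70.
t₄ = 9/(153/70 + 2) = 630/293.
t₅ = 9/(630/293 + 2) = 2637/1216.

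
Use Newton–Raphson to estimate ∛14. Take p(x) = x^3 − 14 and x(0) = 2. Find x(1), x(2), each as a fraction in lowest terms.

x(1) = 5/2, x(2) = 181/75

p'(x) = 3x^2.
p(2) = −6, p'(2) = 12, so x(1) = 2 − (−6)/12 = 5/2.
p(5/2) = 13/8, p'(5/2) = 75/4, so x(2) = (5/2) − (13/8)/(75/4) = 181/75.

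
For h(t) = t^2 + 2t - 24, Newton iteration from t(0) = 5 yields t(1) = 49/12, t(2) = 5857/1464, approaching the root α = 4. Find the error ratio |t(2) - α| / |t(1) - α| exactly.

t(1) - α = 49/12 - 4 = 1/12, so |t(1) - α| = 1/12.
t(2) - α = 5857/1464 - 4 = 1/1464, so |t(2) - α| = 1/1464.
Ratio = (1/1464) / (1/12) = 1/122.

1/122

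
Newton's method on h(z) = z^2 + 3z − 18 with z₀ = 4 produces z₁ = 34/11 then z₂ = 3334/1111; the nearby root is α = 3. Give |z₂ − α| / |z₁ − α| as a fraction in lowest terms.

1/101

z₁ − α = 34/11 − 3 = 1/11, so |z₁ − α| = 1/11.
z₂ − α = 3334/1111 − 3 = 1/1111, so |z₂ − α| = 1/1111.
Ratio = (1/1111) / (1/11) = 1/101.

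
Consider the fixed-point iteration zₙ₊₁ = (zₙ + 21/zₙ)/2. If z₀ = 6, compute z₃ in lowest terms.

z₁ = (6 + 21/6)/2 = 19/4.
z₂ = (19/4 + 21/(19/4))/2 = 697/152.
z₃ = (697/152 + 21/(697/152))/2 = 970993/211888.

970993/211888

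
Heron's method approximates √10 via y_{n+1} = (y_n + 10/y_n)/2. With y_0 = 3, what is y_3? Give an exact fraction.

1039681/328776

y_1 = (3 + 10/3)/2 = 19/6.
y_2 = (19/6 + 10/(19/6))/2 = 721/228.
y_3 = (721/228 + 10/(721/228))/2 = 1039681/328776.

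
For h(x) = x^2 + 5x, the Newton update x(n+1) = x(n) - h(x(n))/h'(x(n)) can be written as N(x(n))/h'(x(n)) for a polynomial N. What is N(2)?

h'(x) = 2x + 5.
N(x) = x·h'(x) - h(x) = x·(2x + 5) - (x^2 + 5x) = x^2.
N(2) = 4.

4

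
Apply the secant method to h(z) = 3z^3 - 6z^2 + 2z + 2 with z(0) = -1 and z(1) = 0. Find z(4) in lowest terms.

-13343396/38188373

h(-1) = -9, h(0) = 2. z(2) = 0 - 2·(0 - (-1))/(2 - (-9)) = -2/11.
h(0) = 2, h(-2/11) = 1890/1331. z(3) = (-2/11) - (1890/1331)·((-2/11) - 0)/((1890/1331) - 2) = -121/193.
h(-2/11) = 1890/1331, h(-121/193) = -16905105/7189057. z(4) = (-121/193) - (-16905105/7189057)·((-121/193) - (-2/11))/((-16905105/7189057) - (1890/1331)) = -13343396/38188373.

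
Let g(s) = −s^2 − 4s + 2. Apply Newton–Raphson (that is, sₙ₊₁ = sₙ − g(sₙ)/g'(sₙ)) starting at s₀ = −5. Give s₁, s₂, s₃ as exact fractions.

s₁ = −9/2, s₂ = −89/20, s₃ = −8721/1960

g'(s) = −2s − 4.
g(−5) = −3, g'(−5) = 6, so s₁ = (−5) − (−3)/6 = −9/2.
g(−9/2) = −1/4, g'(−9/2) = 5, so s₂ = (−9/2) − (−1/4)/5 = −89/20.
g(−89/20) = −1/400, g'(−89/20) = 49/10, so s₃ = (−89/20) − (−1/400)/(49/10) = −8721/1960.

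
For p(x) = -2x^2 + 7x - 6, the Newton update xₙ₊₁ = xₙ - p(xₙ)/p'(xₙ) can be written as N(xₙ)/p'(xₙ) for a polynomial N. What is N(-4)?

p'(x) = -4x + 7.
N(x) = x·p'(x) - p(x) = x·(-4x + 7) - (-2x^2 + 7x - 6) = -2x^2 + 6.
N(-4) = -26.

-26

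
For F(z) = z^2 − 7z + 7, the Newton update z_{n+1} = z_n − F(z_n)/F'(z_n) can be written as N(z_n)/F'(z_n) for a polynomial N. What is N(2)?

−3

F'(z) = 2z − 7.
N(z) = z·F'(z) − F(z) = z·(2z − 7) − (z^2 − 7z + 7) = z^2 − 7.
N(2) = −3.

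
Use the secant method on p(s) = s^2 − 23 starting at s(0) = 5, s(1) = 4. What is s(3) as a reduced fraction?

p(5) = 2, p(4) = −7. s(2) = 4 − (−7)·(4 − 5)/((−7) − 2) = 43/9.
p(4) = −7, p(43/9) = −14/81. s(3) = (43/9) − (−14/81)·((43/9) − 4)/((−14/81) − (−7)) = 379/79.

379/79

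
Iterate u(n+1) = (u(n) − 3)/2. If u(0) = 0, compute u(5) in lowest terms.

u(1) = (0 − 3)/2 = −3/2.
u(2) = ((−3/2) − 3)/2 = −9/4.
u(3) = ((−9/4) − 3)/2 = −21/8.
u(4) = ((−21/8) − 3)/2 = −45/16.
u(5) = ((−45/16) − 3)/2 = −93/32.

−93/32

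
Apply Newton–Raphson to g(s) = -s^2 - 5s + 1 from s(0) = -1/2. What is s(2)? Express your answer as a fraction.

281/1440

g'(s) = -2s - 5.
g(-1/2) = 13/4, g'(-1/2) = -4, so s(1) = (-1/2) - (13/4)/(-4) = 5/16.
g(5/16) = -169/256, g'(5/16) = -45/8, so s(2) = (5/16) - (-169/256)/(-45/8) = 281/1440.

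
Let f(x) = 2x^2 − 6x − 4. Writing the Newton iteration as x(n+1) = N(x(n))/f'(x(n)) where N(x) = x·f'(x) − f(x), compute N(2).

f'(x) = 4x − 6.
N(x) = x·f'(x) − f(x) = x·(4x − 6) − (2x^2 − 6x − 4) = 2x^2 + 4.
N(2) = 12.

12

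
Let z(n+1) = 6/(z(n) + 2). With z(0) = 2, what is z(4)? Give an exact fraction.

z(1) = 6/(2 + 2) = 3/2.
z(2) = 6/(3/2 + 2) = 12/7.
z(3) = 6/(12/7 + 2) = 21/13.
z(4) = 6/(21/13 + 2) = 78/47.

78/47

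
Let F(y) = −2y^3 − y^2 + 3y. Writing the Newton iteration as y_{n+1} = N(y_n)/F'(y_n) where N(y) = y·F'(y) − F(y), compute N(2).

F'(y) = −6y^2 − 2y + 3.
N(y) = y·F'(y) − F(y) = y·(−6y^2 − 2y + 3) − (−2y^3 − y^2 + 3y) = −4y^3 − y^2.
N(2) = −36.

−36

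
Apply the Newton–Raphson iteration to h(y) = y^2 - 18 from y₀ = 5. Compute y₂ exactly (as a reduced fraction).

h'(y) = 2y.
h(5) = 7, h'(5) = 10, so y₁ = 5 - 7/10 = 43/10.
h(43/10) = 49/100, h'(43/10) = 43/5, so y₂ = (43/10) - (49/100)/(43/5) = 3649/860.

3649/860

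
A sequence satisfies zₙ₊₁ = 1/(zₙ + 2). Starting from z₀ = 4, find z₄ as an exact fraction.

32/77

z₁ = 1/(4 + 2) = 1/6.
z₂ = 1/(1/6 + 2) = 6/13.
z₃ = 1/(6/13 + 2) = 13/32.
z₄ = 1/(13/32 + 2) = 32/77.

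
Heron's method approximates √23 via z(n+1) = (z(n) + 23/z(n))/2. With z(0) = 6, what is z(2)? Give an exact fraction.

6793/1416

z(1) = (6 + 23/6)/2 = 59/12.
z(2) = (59/12 + 23/(59/12))/2 = 6793/1416.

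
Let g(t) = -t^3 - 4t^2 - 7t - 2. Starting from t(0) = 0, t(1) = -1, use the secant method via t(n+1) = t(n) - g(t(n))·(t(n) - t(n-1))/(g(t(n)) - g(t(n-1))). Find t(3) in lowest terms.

-3/11

g(0) = -2, g(-1) = 2. t(2) = (-1) - 2·((-1) - 0)/(2 - (-2)) = -1/2.
g(-1) = 2, g(-1/2) = 5/8. t(3) = (-1/2) - (5/8)·((-1/2) - (-1))/((5/8) - 2) = -3/11.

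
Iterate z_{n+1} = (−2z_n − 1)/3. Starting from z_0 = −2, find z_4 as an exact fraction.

z_1 = (−2·(−2) − 1)/3 = 1.
z_2 = (−2·1 − 1)/3 = −1.
z_3 = (−2·(−1) − 1)/3 = 1/3.
z_4 = (−2·(1/3) − 1)/3 = −5/9.

−5/9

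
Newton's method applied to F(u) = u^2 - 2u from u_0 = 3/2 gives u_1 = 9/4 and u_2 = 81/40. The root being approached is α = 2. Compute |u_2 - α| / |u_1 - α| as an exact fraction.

1/10

u_1 - α = 9/4 - 2 = 1/4, so |u_1 - α| = 1/4.
u_2 - α = 81/40 - 2 = 1/40, so |u_2 - α| = 1/40.
Ratio = (1/40) / (1/4) = 1/10.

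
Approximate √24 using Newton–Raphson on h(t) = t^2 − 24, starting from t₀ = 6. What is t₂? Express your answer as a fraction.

h'(t) = 2t.
h(6) = 12, h'(6) = 12, so t₁ = 6 − 12/12 = 5.
h(5) = 1, h'(5) = 10, so t₂ = 5 − 1/10 = 49/10.

49/10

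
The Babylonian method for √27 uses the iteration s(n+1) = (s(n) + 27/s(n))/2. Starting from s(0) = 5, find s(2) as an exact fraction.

1351/260

s(1) = (5 + 27/5)/2 = 26/5.
s(2) = (26/5 + 27/(26/5))/2 = 1351/260.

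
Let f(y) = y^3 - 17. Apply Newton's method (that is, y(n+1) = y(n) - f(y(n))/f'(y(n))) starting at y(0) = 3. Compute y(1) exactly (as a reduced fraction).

f'(y) = 3y^2.
f(3) = 10, f'(3) = 27, so y(1) = 3 - 10/27 = 71/27.

71/27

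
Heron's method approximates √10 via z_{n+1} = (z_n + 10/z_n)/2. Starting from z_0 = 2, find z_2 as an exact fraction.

89/28

z_1 = (2 + 10/2)/2 = 7/2.
z_2 = (7/2 + 10/(7/2))/2 = 89/28.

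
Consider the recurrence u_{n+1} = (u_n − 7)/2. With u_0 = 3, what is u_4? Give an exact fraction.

u_1 = (3 − 7)/2 = −2.
u_2 = ((−2) − 7)/2 = −9/2.
u_3 = ((−9/2) − 7)/2 = −23/4.
u_4 = ((−23/4) − 7)/2 = −51/8.

−51/8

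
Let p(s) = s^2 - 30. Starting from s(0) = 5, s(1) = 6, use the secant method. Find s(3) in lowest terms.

115/21

p(5) = -5, p(6) = 6. s(2) = 6 - 6·(6 - 5)/(6 - (-5)) = 60/11.
p(6) = 6, p(60/11) = -30/121. s(3) = (60/11) - (-30/121)·((60/11) - 6)/((-30/121) - 6) = 115/21.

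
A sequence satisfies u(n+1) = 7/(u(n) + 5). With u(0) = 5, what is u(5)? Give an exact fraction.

15218/13355

u(1) = 7/(5 + 5) = 7/10.
u(2) = 7/(7/10 + 5) = 70/57.
u(3) = 7/(70/57 + 5) = 399/355.
u(4) = 7/(399/355 + 5) = 2485/2174.
u(5) = 7/(2485/2174 + 5) = 15218/13355.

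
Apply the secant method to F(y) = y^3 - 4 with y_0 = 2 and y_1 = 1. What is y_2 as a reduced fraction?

10/7

F(2) = 4, F(1) = -3. y_2 = 1 - (-3)·(1 - 2)/((-3) - 4) = 10/7.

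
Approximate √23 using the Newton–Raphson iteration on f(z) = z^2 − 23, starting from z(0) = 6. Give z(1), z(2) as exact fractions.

z(1) = 59/12, z(2) = 6793/1416

f'(z) = 2z.
f(6) = 13, f'(6) = 12, so z(1) = 6 − 13/12 = 59/12.
f(59/12) = 169/144, f'(59/12) = 59/6, so z(2) = (59/12) − (169/144)/(59/6) = 6793/1416.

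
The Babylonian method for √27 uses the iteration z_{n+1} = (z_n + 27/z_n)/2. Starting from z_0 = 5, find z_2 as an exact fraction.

z_1 = (5 + 27/5)/2 = 26/5.
z_2 = (26/5 + 27/(26/5))/2 = 1351/260.

1351/260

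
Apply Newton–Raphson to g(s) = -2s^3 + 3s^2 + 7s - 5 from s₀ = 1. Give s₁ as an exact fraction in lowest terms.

g'(s) = -6s^2 + 6s + 7.
g(1) = 3, g'(1) = 7, so s₁ = 1 - 3/7 = 4/7.

4/7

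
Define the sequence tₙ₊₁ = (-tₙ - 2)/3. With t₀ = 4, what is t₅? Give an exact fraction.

-14/27

t₁ = (-4 - 2)/3 = -2.
t₂ = (-(-2) - 2)/3 = 0.
t₃ = (-0 - 2)/3 = -2/3.
t₄ = (-(-2/3) - 2)/3 = -4/9.
t₅ = (-(-4/9) - 2)/3 = -14/27.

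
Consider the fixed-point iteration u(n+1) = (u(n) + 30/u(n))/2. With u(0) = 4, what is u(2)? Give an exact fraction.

1009/184

u(1) = (4 + 30/4)/2 = 23/4.
u(2) = (23/4 + 30/(23/4))/2 = 1009/184.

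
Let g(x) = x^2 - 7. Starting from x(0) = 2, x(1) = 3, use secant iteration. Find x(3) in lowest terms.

g(2) = -3, g(3) = 2. x(2) = 3 - 2·(3 - 2)/(2 - (-3)) = 13/5.
g(3) = 2, g(13/5) = -6/25. x(3) = (13/5) - (-6/25)·((13/5) - 3)/((-6/25) - 2) = 37/14.

37/14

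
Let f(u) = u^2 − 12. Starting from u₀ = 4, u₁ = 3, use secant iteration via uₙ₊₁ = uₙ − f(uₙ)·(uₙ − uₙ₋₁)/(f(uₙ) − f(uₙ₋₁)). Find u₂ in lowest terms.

f(4) = 4, f(3) = −3. u₂ = 3 − (−3)·(3 − 4)/((−3) − 4) = 24/7.

24/7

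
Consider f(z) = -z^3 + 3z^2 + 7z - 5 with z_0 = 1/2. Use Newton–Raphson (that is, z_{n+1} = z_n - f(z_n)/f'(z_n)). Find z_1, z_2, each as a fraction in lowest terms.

z_1 = 22/37, z_2 = 285693/481555

f'(z) = -3z^2 + 6z + 7.
f(1/2) = -7/8, f'(1/2) = 37/4, so z_1 = (1/2) - (-7/8)/(37/4) = 22/37.
f(22/37) = 637/50653, f'(22/37) = 13015/1369, so z_2 = (22/37) - (637/50653)/(13015/1369) = 285693/481555.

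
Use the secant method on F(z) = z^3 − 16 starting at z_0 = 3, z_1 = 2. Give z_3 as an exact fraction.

F(3) = 11, F(2) = −8. z_2 = 2 − (−8)·(2 − 3)/((−8) − 11) = 46/19.
F(2) = −8, F(46/19) = −12408/6859. z_3 = (46/19) − (−12408/6859)·((46/19) − 2)/((−12408/6859) − (−8)) = 3376/1327.

3376/1327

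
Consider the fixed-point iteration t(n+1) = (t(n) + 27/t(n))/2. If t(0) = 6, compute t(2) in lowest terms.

291/56

t(1) = (6 + 27/6)/2 = 21/4.
t(2) = (21/4 + 27/(21/4))/2 = 291/56.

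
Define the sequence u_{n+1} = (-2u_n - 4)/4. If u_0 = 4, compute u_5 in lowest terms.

u_1 = (-2·4 - 4)/4 = -3.
u_2 = (-2·(-3) - 4)/4 = 1/2.
u_3 = (-2·(1/2) - 4)/4 = -5/4.
u_4 = (-2·(-5/4) - 4)/4 = -3/8.
u_5 = (-2·(-3/8) - 4)/4 = -13/16.

-13/16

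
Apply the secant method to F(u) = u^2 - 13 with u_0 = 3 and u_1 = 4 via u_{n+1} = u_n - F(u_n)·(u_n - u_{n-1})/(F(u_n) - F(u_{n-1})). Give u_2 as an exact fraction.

25/7

F(3) = -4, F(4) = 3. u_2 = 4 - 3·(4 - 3)/(3 - (-4)) = 25/7.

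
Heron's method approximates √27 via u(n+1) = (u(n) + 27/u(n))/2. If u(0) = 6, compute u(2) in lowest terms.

u(1) = (6 + 27/6)/2 = 21/4.
u(2) = (21/4 + 27/(21/4))/2 = 291/56.

291/56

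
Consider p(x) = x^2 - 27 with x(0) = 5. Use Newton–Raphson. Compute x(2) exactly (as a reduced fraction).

p'(x) = 2x.
p(5) = -2, p'(5) = 10, so x(1) = 5 - (-2)/10 = 26/5.
p(26/5) = 1/25, p'(26/5) = 52/5, so x(2) = (26/5) - (1/25)/(52/5) = 1351/260.

1351/260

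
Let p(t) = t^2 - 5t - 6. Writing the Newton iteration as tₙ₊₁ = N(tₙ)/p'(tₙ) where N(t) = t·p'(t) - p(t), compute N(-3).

p'(t) = 2t - 5.
N(t) = t·p'(t) - p(t) = t·(2t - 5) - (t^2 - 5t - 6) = t^2 + 6.
N(-3) = 15.

15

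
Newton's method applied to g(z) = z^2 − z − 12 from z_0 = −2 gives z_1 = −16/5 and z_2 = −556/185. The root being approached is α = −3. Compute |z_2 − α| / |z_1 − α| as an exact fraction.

1/37

z_1 − α = −16/5 − (−3) = −16/5 + 3 = −1/5, so |z_1 − α| = 1/5.
z_2 − α = −556/185 − (−3) = −556/185 + 3 = −1/185, so |z_2 − α| = 1/185.
Ratio = (1/185) / (1/5) = 1/37.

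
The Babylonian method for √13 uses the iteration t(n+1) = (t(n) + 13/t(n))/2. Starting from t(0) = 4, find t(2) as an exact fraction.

1673/464

t(1) = (4 + 13/4)/2 = 29/8.
t(2) = (29/8 + 13/(29/8))/2 = 1673/464.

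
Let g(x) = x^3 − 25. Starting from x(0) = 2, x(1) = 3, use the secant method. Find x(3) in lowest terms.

27505/9409

g(2) = −17, g(3) = 2. x(2) = 3 − 2·(3 − 2)/(2 − (−17)) = 55/19.
g(3) = 2, g(55/19) = −5100/6859. x(3) = (55/19) − (−5100/6859)·((55/19) − 3)/((−5100/6859) − 2) = 27505/9409.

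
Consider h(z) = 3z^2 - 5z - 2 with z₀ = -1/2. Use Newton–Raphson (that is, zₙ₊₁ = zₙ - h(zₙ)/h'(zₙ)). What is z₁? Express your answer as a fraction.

h'(z) = 6z - 5.
h(-1/2) = 5/4, h'(-1/2) = -8, so z₁ = (-1/2) - (5/4)/(-8) = -11/32.

-11/32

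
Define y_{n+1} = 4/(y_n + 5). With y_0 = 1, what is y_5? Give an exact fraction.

2212/3153

y_1 = 4/(1 + 5) = 2/3.
y_2 = 4/(2/3 + 5) = 12/17.
y_3 = 4/(12/17 + 5) = 68/97.
y_4 = 4/(68/97 + 5) = 388/553.
y_5 = 4/(388/553 + 5) = 2212/3153.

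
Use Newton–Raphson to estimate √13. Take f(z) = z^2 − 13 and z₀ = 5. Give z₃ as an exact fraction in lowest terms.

117487/32585

f'(z) = 2z.
f(5) = 12, f'(5) = 10, so z₁ = 5 − 12/10 = 19/5.
f(19/5) = 36/25, f'(19/5) = 38/5, so z₂ = (19/5) − (36/25)/(38/5) = 343/95.
f(343/95) = 324/9025, f'(343/95) = 686/95, so z₃ = (343/95) − (324/9025)/(686/95) = 117487/32585.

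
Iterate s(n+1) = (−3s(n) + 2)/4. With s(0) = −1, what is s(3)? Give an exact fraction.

53/64

s(1) = (−3·(−1) + 2)/4 = 5/4.
s(2) = (−3·(5/4) + 2)/4 = −7/16.
s(3) = (−3·(−7/16) + 2)/4 = 53/64.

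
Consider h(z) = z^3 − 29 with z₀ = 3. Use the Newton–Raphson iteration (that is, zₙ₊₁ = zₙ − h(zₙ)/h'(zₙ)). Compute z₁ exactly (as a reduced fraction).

h'(z) = 3z^2.
h(3) = −2, h'(3) = 27, so z₁ = 3 − (−2)/27 = 83/27.

83/27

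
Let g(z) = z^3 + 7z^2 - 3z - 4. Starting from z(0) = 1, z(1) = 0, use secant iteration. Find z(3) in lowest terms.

g(1) = 1, g(0) = -4. z(2) = 0 - (-4)·(0 - 1)/((-4) - 1) = 4/5.
g(0) = -4, g(4/5) = -176/125. z(3) = (4/5) - (-176/125)·((4/5) - 0)/((-176/125) - (-4)) = 100/81.

100/81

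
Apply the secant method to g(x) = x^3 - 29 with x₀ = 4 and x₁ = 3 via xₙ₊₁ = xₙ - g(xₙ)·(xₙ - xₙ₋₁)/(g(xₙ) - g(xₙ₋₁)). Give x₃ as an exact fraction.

115637/37633

g(4) = 35, g(3) = -2. x₂ = 3 - (-2)·(3 - 4)/((-2) - 35) = 113/37.
g(3) = -2, g(113/37) = -26040/50653. x₃ = (113/37) - (-26040/50653)·((113/37) - 3)/((-26040/50653) - (-2)) = 115637/37633.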